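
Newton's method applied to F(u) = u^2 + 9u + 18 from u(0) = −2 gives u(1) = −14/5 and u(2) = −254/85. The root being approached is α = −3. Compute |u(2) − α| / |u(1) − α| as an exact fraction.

1/17

u(1) − α = −14/5 − (−3) = −14/5 + 3 = 1/5, so |u(1) − α| = 1/5.
u(2) − α = −254/85 − (−3) = −254/85 + 3 = 1/85, so |u(2) − α| = 1/85.
Ratio = (1/85) / (1/5) = 1/17.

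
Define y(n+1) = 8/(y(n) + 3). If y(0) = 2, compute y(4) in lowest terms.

y(1) = 8/(2 + 3) = 8/5.
y(2) = 8/(8/5 + 3) = 40/23.
y(3) = 8/(40/23 + 3) = 184/109.
y(4) = 8/(184/109 + 3) = 872/511.

872/511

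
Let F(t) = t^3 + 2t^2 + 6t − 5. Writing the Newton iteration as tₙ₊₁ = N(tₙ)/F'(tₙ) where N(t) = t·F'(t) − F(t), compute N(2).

F'(t) = 3t^2 + 4t + 6.
N(t) = t·F'(t) − F(t) = t·(3t^2 + 4t + 6) − (t^3 + 2t^2 + 6t − 5) = 2t^3 + 2t^2 + 5.
N(2) = 29.

29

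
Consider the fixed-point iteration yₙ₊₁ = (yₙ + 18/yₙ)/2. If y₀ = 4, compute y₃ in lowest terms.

y₁ = (4 + 18/4)/2 = 17/4.
y₂ = (17/4 + 18/(17/4))/2 = 577/136.
y₃ = (577/136 + 18/(577/136))/2 = 665857/156944.

665857/156944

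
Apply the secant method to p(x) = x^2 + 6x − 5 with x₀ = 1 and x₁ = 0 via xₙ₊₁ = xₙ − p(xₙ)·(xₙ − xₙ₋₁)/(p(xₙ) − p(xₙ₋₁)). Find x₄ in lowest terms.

p(1) = 2, p(0) = −5. x₂ = 0 − (−5)·(0 − 1)/((−5) − 2) = 5/7.
p(0) = −5, p(5/7) = −10/49. x₃ = (5/7) − (−10/49)·((5/7) − 0)/((−10/49) − (−5)) = 35/47.
p(5/7) = −10/49, p(35/47) = 50/2209. x₄ = (35/47) − (50/2209)·((35/47) − (5/7))/((50/2209) − (−10/49)) = 910/1227.

910/1227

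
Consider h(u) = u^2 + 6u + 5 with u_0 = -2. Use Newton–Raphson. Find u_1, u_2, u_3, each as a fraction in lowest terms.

u_1 = -1/2, u_2 = -19/20, u_3 = -1639/1640

h'(u) = 2u + 6.
h(-2) = -3, h'(-2) = 2, so u_1 = (-2) - (-3)/2 = -1/2.
h(-1/2) = 9/4, h'(-1/2) = 5, so u_2 = (-1/2) - (9/4)/5 = -19/20.
h(-19/20) = 81/400, h'(-19/20) = 41/10, so u_3 = (-19/20) - (81/400)/(41/10) = -1639/1640.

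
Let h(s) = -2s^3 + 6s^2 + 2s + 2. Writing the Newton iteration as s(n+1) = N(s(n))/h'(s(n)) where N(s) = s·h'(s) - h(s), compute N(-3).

160

h'(s) = -6s^2 + 12s + 2.
N(s) = s·h'(s) - h(s) = s·(-6s^2 + 12s + 2) - (-2s^3 + 6s^2 + 2s + 2) = -4s^3 + 6s^2 - 2.
N(-3) = 160.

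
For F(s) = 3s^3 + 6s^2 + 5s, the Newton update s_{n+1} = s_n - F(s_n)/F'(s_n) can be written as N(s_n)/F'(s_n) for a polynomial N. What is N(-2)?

-24

F'(s) = 9s^2 + 12s + 5.
N(s) = s·F'(s) - F(s) = s·(9s^2 + 12s + 5) - (3s^3 + 6s^2 + 5s) = 6s^3 + 6s^2.
N(-2) = -24.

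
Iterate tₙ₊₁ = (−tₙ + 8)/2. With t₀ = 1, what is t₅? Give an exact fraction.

87/32

t₁ = (−1 + 8)/2 = 7/2.
t₂ = (−(7/2) + 8)/2 = 9/4.
t₃ = (−(9/4) + 8)/2 = 23/8.
t₄ = (−(23/8) + 8)/2 = 41/16.
t₅ = (−(41/16) + 8)/2 = 87/32.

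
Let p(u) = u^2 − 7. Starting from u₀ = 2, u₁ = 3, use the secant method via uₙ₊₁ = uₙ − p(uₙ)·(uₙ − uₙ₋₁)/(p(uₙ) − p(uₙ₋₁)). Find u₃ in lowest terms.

37/14

p(2) = −3, p(3) = 2. u₂ = 3 − 2·(3 − 2)/(2 − (−3)) = 13/5.
p(3) = 2, p(13/5) = −6/25. u₃ = (13/5) − (−6/25)·((13/5) − 3)/((−6/25) − 2) = 37/14.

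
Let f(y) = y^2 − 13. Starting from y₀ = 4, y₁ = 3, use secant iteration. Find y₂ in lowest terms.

f(4) = 3, f(3) = −4. y₂ = 3 − (−4)·(3 − 4)/((−4) − 3) = 25/7.

25/7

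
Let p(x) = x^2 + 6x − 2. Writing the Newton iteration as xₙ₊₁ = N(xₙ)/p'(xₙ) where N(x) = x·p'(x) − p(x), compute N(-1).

p'(x) = 2x + 6.
N(x) = x·p'(x) − p(x) = x·(2x + 6) − (x^2 + 6x − 2) = x^2 + 2.
N(-1) = 3.

3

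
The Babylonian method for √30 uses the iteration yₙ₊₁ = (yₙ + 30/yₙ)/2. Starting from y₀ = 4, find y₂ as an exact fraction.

y₁ = (4 + 30/4)/2 = 23/4.
y₂ = (23/4 + 30/(23/4))/2 = 1009/184.

1009/184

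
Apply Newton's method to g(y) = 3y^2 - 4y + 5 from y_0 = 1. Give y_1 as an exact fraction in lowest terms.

-1

g'(y) = 6y - 4.
g(1) = 4, g'(1) = 2, so y_1 = 1 - 4/2 = -1.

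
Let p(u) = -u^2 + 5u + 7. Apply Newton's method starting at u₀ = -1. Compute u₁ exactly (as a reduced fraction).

p'(u) = -2u + 5.
p(-1) = 1, p'(-1) = 7, so u₁ = (-1) - 1/7 = -8/7.

-8/7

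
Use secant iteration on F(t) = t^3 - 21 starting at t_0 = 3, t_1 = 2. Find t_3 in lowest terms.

16659/5983

F(3) = 6, F(2) = -13. t_2 = 2 - (-13)·(2 - 3)/((-13) - 6) = 51/19.
F(2) = -13, F(51/19) = -11388/6859. t_3 = (51/19) - (-11388/6859)·((51/19) - 2)/((-11388/6859) - (-13)) = 16659/5983.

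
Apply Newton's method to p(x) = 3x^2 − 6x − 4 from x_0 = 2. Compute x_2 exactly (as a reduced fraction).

38/15

p'(x) = 6x − 6.
p(2) = −4, p'(2) = 6, so x_1 = 2 − (−4)/6 = 8/3.
p(8/3) = 4/3, p'(8/3) = 10, so x_2 = (8/3) − (4/3)/10 = 38/15.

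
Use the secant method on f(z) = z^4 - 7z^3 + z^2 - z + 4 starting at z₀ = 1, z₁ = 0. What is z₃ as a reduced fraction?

108/85

f(1) = -2, f(0) = 4. z₂ = 0 - 4·(0 - 1)/(4 - (-2)) = 2/3.
f(0) = 4, f(2/3) = 154/81. z₃ = (2/3) - (154/81)·((2/3) - 0)/((154/81) - 4) = 108/85.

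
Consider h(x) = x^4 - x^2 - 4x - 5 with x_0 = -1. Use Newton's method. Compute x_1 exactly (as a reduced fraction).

-7/6

h'(x) = 4x^3 - 2x - 4.
h(-1) = -1, h'(-1) = -6, so x_1 = (-1) - (-1)/(-6) = -7/6.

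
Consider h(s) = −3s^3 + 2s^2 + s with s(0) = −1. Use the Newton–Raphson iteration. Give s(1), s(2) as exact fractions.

s(1) = −2/3, s(2) = −8/17

h'(s) = −9s^2 + 4s + 1.
h(−1) = 4, h'(−1) = −12, so s(1) = (−1) − 4/(−12) = −2/3.
h(−2/3) = 10/9, h'(−2/3) = −17/3, so s(2) = (−2/3) − (10/9)/(−17/3) = −8/17.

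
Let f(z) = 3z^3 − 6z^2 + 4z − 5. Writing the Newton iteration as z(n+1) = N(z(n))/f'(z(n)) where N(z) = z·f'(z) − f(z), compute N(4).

f'(z) = 9z^2 − 12z + 4.
N(z) = z·f'(z) − f(z) = z·(9z^2 − 12z + 4) − (3z^3 − 6z^2 + 4z − 5) = 6z^3 − 6z^2 + 5.
N(4) = 293.

293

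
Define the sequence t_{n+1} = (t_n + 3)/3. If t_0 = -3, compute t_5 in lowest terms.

t_1 = ((-3) + 3)/3 = 0.
t_2 = (0 + 3)/3 = 1.
t_3 = (1 + 3)/3 = 4/3.
t_4 = ((4/3) + 3)/3 = 13/9.
t_5 = ((13/9) + 3)/3 = 40/27.

40/27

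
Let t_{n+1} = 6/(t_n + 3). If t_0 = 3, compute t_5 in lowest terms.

t_1 = 6/(3 + 3) = 1.
t_2 = 6/(1 + 3) = 3/2.
t_3 = 6/(3/2 + 3) = 4/3.
t_4 = 6/(4/3 + 3) = 18/13.
t_5 = 6/(18/13 + 3) = 26/19.

26/19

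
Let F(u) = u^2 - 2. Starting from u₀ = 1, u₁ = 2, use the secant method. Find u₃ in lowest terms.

F(1) = -1, F(2) = 2. u₂ = 2 - 2·(2 - 1)/(2 - (-1)) = 4/3.
F(2) = 2, F(4/3) = -2/9. u₃ = (4/3) - (-2/9)·((4/3) - 2)/((-2/9) - 2) = 7/5.

7/5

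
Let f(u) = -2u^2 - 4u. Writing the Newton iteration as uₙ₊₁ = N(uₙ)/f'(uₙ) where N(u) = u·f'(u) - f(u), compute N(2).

f'(u) = -4u - 4.
N(u) = u·f'(u) - f(u) = u·(-4u - 4) - (-2u^2 - 4u) = -2u^2.
N(2) = -8.

-8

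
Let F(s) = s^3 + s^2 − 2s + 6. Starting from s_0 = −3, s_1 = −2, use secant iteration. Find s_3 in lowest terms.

−94/35

F(−3) = −6, F(−2) = 6. s_2 = (−2) − 6·((−2) − (−3))/(6 − (−6)) = −5/2.
F(−2) = 6, F(−5/2) = 13/8. s_3 = (−5/2) − (13/8)·((−5/2) − (−2))/((13/8) − 6) = −94/35.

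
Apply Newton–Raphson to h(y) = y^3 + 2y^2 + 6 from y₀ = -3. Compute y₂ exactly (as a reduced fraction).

h'(y) = 3y^2 + 4y.
h(-3) = -3, h'(-3) = 15, so y₁ = (-3) - (-3)/15 = -14/5.
h(-14/5) = -34/125, h'(-14/5) = 308/25, so y₂ = (-14/5) - (-34/125)/(308/25) = -2139/770.

-2139/770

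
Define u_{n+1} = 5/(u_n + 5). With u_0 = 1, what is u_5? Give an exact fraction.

240/281

u_1 = 5/(1 + 5) = 5/6.
u_2 = 5/(5/6 + 5) = 6/7.
u_3 = 5/(6/7 + 5) = 35/41.
u_4 = 5/(35/41 + 5) = 41/48.
u_5 = 5/(41/48 + 5) = 240/281.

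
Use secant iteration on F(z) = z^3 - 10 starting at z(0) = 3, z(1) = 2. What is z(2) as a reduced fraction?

40/19

F(3) = 17, F(2) = -2. z(2) = 2 - (-2)·(2 - 3)/((-2) - 17) = 40/19.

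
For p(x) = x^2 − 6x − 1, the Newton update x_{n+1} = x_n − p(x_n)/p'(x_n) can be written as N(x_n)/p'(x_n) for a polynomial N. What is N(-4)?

p'(x) = 2x − 6.
N(x) = x·p'(x) − p(x) = x·(2x − 6) − (x^2 − 6x − 1) = x^2 + 1.
N(-4) = 17.

17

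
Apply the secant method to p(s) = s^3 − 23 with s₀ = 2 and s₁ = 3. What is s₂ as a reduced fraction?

p(2) = −15, p(3) = 4. s₂ = 3 − 4·(3 − 2)/(4 − (−15)) = 53/19.

53/19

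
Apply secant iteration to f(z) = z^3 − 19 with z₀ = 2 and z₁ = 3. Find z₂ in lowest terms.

49/19

f(2) = −11, f(3) = 8. z₂ = 3 − 8·(3 − 2)/(8 − (−11)) = 49/19.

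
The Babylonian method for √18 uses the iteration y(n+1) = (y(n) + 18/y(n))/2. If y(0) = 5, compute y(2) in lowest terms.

3649/860

y(1) = (5 + 18/5)/2 = 43/10.
y(2) = (43/10 + 18/(43/10))/2 = 3649/860.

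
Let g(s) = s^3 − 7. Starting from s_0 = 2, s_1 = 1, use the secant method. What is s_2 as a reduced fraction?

13/7

g(2) = 1, g(1) = −6. s_2 = 1 − (−6)·(1 − 2)/((−6) − 1) = 13/7.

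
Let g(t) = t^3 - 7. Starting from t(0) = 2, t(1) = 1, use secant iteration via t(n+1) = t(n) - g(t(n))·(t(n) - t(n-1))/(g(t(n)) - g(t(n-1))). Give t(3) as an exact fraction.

g(2) = 1, g(1) = -6. t(2) = 1 - (-6)·(1 - 2)/((-6) - 1) = 13/7.
g(1) = -6, g(13/7) = -204/343. t(3) = (13/7) - (-204/343)·((13/7) - 1)/((-204/343) - (-6)) = 201/103.

201/103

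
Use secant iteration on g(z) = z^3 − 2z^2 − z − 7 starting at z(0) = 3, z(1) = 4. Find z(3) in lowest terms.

33136/10825

g(3) = −1, g(4) = 21. z(2) = 4 − 21·(4 − 3)/(21 − (−1)) = 67/22.
g(4) = 21, g(67/22) = −3717/10648. z(3) = (67/22) − (−3717/10648)·((67/22) − 4)/((−3717/10648) − 21) = 33136/10825.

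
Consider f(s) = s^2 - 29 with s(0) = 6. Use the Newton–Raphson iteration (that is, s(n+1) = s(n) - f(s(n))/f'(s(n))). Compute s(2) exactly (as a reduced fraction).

8401/1560

f'(s) = 2s.
f(6) = 7, f'(6) = 12, so s(1) = 6 - 7/12 = 65/12.
f(65/12) = 49/144, f'(65/12) = 65/6, so s(2) = (65/12) - (49/144)/(65/6) = 8401/1560.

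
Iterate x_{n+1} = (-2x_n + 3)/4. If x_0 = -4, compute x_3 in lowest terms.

17/16

x_1 = (-2·(-4) + 3)/4 = 11/4.
x_2 = (-2·(11/4) + 3)/4 = -5/8.
x_3 = (-2·(-5/8) + 3)/4 = 17/16.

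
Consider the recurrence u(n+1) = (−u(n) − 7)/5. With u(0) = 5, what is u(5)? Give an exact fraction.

u(1) = (−5 − 7)/5 = −12/5.
u(2) = (−(−12/5) − 7)/5 = −23/25.
u(3) = (−(−23/25) − 7)/5 = −152/125.
u(4) = (−(−152/125) − 7)/5 = −723/625.
u(5) = (−(−723/625) − 7)/5 = −3652/3125.

−3652/3125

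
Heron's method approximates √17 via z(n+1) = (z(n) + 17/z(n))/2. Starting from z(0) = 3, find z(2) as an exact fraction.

z(1) = (3 + 17/3)/2 = 13/3.
z(2) = (13/3 + 17/(13/3))/2 = 161/39.

161/39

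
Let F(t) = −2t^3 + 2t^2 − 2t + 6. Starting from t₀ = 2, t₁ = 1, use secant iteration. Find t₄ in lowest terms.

5281/3381

F(2) = −6, F(1) = 4. t₂ = 1 − 4·(1 − 2)/(4 − (−6)) = 7/5.
F(1) = 4, F(7/5) = 204/125. t₃ = (7/5) − (204/125)·((7/5) − 1)/((204/125) − 4) = 62/37.
F(7/5) = 204/125, F(62/37) = −58038/50653. t₄ = (62/37) − (−58038/50653)·((62/37) − (7/5))/((−58038/50653) − (204/125)) = 5281/3381.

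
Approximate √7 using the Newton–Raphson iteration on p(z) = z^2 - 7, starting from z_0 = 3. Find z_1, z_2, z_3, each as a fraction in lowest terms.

p'(z) = 2z.
p(3) = 2, p'(3) = 6, so z_1 = 3 - 2/6 = 8/3.
p(8/3) = 1/9, p'(8/3) = 16/3, so z_2 = (8/3) - (1/9)/(16/3) = 127/48.
p(127/48) = 1/2304, p'(127/48) = 127/24, so z_3 = (127/48) - (1/2304)/(127/24) = 32257/12192.

z_1 = 8/3, z_2 = 127/48, z_3 = 32257/12192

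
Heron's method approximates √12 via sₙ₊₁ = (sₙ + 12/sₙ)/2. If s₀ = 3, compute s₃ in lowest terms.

s₁ = (3 + 12/3)/2 = 7/2.
s₂ = (7/2 + 12/(7/2))/2 = 97/28.
s₃ = (97/28 + 12/(97/28))/2 = 18817/5432.

18817/5432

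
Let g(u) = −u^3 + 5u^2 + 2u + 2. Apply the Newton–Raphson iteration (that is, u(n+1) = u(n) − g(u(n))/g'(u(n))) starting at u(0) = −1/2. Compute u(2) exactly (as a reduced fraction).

−3233/5535

g'(u) = −3u^2 + 10u + 2.
g(−1/2) = 19/8, g'(−1/2) = −15/4, so u(1) = (−1/2) − (19/8)/(−15/4) = 2/15.
g(2/15) = 7942/3375, g'(2/15) = 82/25, so u(2) = (2/15) − (7942/3375)/(82/25) = −3233/5535.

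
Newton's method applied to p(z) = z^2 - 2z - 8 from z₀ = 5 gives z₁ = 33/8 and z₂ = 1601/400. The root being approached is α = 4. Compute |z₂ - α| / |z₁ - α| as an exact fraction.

z₁ - α = 33/8 - 4 = 1/8, so |z₁ - α| = 1/8.
z₂ - α = 1601/400 - 4 = 1/400, so |z₂ - α| = 1/400.
Ratio = (1/400) / (1/8) = 1/50.

1/50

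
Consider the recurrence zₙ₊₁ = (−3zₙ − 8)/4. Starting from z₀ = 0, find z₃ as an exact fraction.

−13/8

z₁ = (−3·0 − 8)/4 = −2.
z₂ = (−3·(−2) − 8)/4 = −1/2.
z₃ = (−3·(−1/2) − 8)/4 = −13/8.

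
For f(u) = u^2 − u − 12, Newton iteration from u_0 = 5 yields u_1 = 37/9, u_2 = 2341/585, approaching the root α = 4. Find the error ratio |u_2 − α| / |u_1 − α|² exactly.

u_1 − α = 37/9 − 4 = 1/9, so |u_1 − α| = 1/9.
u_2 − α = 2341/585 − 4 = 1/585, so |u_2 − α| = 1/585.
|u_1 − α|² = 1/81.
Ratio = (1/585) / (1/81) = 9/65.

9/65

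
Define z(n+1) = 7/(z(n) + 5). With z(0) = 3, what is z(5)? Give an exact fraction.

z(1) = 7/(3 + 5) = 7/8.
z(2) = 7/(7/8 + 5) = 56/47.
z(3) = 7/(56/47 + 5) = 329/291.
z(4) = 7/(329/291 + 5) = 2037/1784.
z(5) = 7/(2037/1784 + 5) = 12488/10957.

12488/10957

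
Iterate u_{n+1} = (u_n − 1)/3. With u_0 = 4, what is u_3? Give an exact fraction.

−1/3

u_1 = (4 − 1)/3 = 1.
u_2 = (1 − 1)/3 = 0.
u_3 = (0 − 1)/3 = −1/3.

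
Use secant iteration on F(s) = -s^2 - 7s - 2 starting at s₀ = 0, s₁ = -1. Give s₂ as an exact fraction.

-1/3

F(0) = -2, F(-1) = 4. s₂ = (-1) - 4·((-1) - 0)/(4 - (-2)) = -1/3.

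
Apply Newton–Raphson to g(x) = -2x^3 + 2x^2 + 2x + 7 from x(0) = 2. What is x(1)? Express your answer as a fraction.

31/14

g'(x) = -6x^2 + 4x + 2.
g(2) = 3, g'(2) = -14, so x(1) = 2 - 3/(-14) = 31/14.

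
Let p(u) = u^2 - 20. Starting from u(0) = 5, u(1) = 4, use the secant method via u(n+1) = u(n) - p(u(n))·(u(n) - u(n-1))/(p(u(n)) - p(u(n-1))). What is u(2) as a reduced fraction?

40/9

p(5) = 5, p(4) = -4. u(2) = 4 - (-4)·(4 - 5)/((-4) - 5) = 40/9.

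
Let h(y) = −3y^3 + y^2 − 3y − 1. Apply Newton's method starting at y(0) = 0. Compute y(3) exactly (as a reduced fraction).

h'(y) = −9y^2 + 2y − 3.
h(0) = −1, h'(0) = −3, so y(1) = 0 − (−1)/(−3) = −1/3.
h(−1/3) = 2/9, h'(−1/3) = −14/3, so y(2) = (−1/3) − (2/9)/(−14/3) = −2/7.
h(−2/7) = 3/343, h'(−2/7) = −211/49, so y(3) = (−2/7) − (3/343)/(−211/49) = −419/1477.

−419/1477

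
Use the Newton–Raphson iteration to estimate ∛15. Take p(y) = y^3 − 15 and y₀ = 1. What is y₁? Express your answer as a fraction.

p'(y) = 3y^2.
p(1) = −14, p'(1) = 3, so y₁ = 1 − (−14)/3 = 17/3.

17/3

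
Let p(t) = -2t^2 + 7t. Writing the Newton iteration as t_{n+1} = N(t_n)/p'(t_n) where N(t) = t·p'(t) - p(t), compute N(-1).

p'(t) = -4t + 7.
N(t) = t·p'(t) - p(t) = t·(-4t + 7) - (-2t^2 + 7t) = -2t^2.
N(-1) = -2.

-2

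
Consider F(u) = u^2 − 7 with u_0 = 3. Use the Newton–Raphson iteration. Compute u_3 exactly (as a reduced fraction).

32257/12192

F'(u) = 2u.
F(3) = 2, F'(3) = 6, so u_1 = 3 − 2/6 = 8/3.
F(8/3) = 1/9, F'(8/3) = 16/3, so u_2 = (8/3) − (1/9)/(16/3) = 127/48.
F(127/48) = 1/2304, F'(127/48) = 127/24, so u_3 = (127/48) − (1/2304)/(127/24) = 32257/12192.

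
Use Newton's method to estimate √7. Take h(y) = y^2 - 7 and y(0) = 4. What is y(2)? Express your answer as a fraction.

977/368

h'(y) = 2y.
h(4) = 9, h'(4) = 8, so y(1) = 4 - 9/8 = 23/8.
h(23/8) = 81/64, h'(23/8) = 23/4, so y(2) = (23/8) - (81/64)/(23/4) = 977/368.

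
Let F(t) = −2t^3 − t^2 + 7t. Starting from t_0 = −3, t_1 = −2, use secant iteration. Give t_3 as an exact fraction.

−2511/1171

F(−3) = 24, F(−2) = −2. t_2 = (−2) − (−2)·((−2) − (−3))/((−2) − 24) = −27/13.
F(−2) = −2, F(−27/13) = −2052/2197. t_3 = (−27/13) − (−2052/2197)·((−27/13) − (−2))/((−2052/2197) − (−2)) = −2511/1171.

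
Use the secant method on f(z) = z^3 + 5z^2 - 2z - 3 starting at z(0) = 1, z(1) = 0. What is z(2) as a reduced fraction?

f(1) = 1, f(0) = -3. z(2) = 0 - (-3)·(0 - 1)/((-3) - 1) = 3/4.

3/4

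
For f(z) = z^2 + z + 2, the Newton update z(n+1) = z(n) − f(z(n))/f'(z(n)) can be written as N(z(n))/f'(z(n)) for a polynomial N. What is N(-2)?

f'(z) = 2z + 1.
N(z) = z·f'(z) − f(z) = z·(2z + 1) − (z^2 + z + 2) = z^2 − 2.
N(-2) = 2.

2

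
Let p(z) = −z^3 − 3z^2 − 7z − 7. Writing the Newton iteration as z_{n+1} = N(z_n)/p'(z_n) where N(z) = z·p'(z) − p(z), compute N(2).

−21

p'(z) = −3z^2 − 6z − 7.
N(z) = z·p'(z) − p(z) = z·(−3z^2 − 6z − 7) − (−z^3 − 3z^2 − 7z − 7) = −2z^3 − 3z^2 + 7.
N(2) = −21.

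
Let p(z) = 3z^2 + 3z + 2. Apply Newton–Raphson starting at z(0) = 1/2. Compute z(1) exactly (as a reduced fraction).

p'(z) = 6z + 3.
p(1/2) = 17/4, p'(1/2) = 6, so z(1) = (1/2) - (17/4)/6 = -5/24.

-5/24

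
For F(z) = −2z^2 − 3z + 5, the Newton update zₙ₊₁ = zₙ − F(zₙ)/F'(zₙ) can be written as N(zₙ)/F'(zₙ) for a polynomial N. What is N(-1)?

−7

F'(z) = −4z − 3.
N(z) = z·F'(z) − F(z) = z·(−4z − 3) − (−2z^2 − 3z + 5) = −2z^2 − 5.
N(-1) = −7.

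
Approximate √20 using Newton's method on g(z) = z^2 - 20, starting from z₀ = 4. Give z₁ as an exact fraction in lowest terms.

9/2

g'(z) = 2z.
g(4) = -4, g'(4) = 8, so z₁ = 4 - (-4)/8 = 9/2.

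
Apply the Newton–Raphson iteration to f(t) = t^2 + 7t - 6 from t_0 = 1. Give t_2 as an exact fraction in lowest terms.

535/693

f'(t) = 2t + 7.
f(1) = 2, f'(1) = 9, so t_1 = 1 - 2/9 = 7/9.
f(7/9) = 4/81, f'(7/9) = 77/9, so t_2 = (7/9) - (4/81)/(77/9) = 535/693.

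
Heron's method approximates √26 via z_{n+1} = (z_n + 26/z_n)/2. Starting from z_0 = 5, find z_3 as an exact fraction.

54100801/10610040

z_1 = (5 + 26/5)/2 = 51/10.
z_2 = (51/10 + 26/(51/10))/2 = 5201/1020.
z_3 = (5201/1020 + 26/(5201/1020))/2 = 54100801/10610040.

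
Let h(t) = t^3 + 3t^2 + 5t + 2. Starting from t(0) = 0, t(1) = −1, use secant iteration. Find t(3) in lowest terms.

−10/19

h(0) = 2, h(−1) = −1. t(2) = (−1) − (−1)·((−1) − 0)/((−1) − 2) = −2/3.
h(−1) = −1, h(−2/3) = −8/27. t(3) = (−2/3) − (−8/27)·((−2/3) − (−1))/((−8/27) − (−1)) = −10/19.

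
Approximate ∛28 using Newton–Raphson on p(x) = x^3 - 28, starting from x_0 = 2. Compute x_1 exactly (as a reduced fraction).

p'(x) = 3x^2.
p(2) = -20, p'(2) = 12, so x_1 = 2 - (-20)/12 = 11/3.

11/3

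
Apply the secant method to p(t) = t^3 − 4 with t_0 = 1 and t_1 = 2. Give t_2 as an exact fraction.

10/7

p(1) = −3, p(2) = 4. t_2 = 2 − 4·(2 − 1)/(4 − (−3)) = 10/7.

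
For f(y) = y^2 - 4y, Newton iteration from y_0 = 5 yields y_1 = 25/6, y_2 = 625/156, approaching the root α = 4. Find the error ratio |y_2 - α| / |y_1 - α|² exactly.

3/13

y_1 - α = 25/6 - 4 = 1/6, so |y_1 - α| = 1/6.
y_2 - α = 625/156 - 4 = 1/156, so |y_2 - α| = 1/156.
|y_1 - α|² = 1/36.
Ratio = (1/156) / (1/36) = 3/13.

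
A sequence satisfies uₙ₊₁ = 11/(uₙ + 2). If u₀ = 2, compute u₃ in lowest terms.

209/82

u₁ = 11/(2 + 2) = 11/4.
u₂ = 11/(11/4 + 2) = 44/19.
u₃ = 11/(44/19 + 2) = 209/82.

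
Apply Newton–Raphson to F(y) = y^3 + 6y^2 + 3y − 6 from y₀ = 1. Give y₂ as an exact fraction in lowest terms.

F'(y) = 3y^2 + 12y + 3.
F(1) = 4, F'(1) = 18, so y₁ = 1 − 4/18 = 7/9.
F(7/9) = 316/729, F'(7/9) = 382/27, so y₂ = (7/9) − (316/729)/(382/27) = 3853/5157.

3853/5157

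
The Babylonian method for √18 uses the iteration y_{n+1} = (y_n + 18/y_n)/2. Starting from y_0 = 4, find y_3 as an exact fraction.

y_1 = (4 + 18/4)/2 = 17/4.
y_2 = (17/4 + 18/(17/4))/2 = 577/136.
y_3 = (577/136 + 18/(577/136))/2 = 665857/156944.

665857/156944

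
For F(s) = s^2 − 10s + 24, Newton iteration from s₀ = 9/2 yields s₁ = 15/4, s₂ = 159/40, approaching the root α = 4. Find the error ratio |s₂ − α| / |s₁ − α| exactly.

s₁ − α = 15/4 − 4 = −1/4, so |s₁ − α| = 1/4.
s₂ − α = 159/40 − 4 = −1/40, so |s₂ − α| = 1/40.
Ratio = (1/40) / (1/4) = 1/10.

1/10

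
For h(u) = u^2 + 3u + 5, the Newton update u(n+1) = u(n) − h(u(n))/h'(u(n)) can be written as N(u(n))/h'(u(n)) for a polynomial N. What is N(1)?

−4

h'(u) = 2u + 3.
N(u) = u·h'(u) − h(u) = u·(2u + 3) − (u^2 + 3u + 5) = u^2 − 5.
N(1) = −4.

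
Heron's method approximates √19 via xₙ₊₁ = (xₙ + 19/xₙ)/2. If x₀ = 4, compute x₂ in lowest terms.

2441/560

x₁ = (4 + 19/4)/2 = 35/8.
x₂ = (35/8 + 19/(35/8))/2 = 2441/560.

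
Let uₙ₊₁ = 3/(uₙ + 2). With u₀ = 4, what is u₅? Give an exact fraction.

u₁ = 3/(4 + 2) = 1/2.
u₂ = 3/(1/2 + 2) = 6/5.
u₃ = 3/(6/5 + 2) = 15/16.
u₄ = 3/(15/16 + 2) = 48/47.
u₅ = 3/(48/47 + 2) = 141/142.

141/142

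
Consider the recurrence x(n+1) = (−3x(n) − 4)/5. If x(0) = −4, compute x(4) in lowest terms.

x(1) = (−3·(−4) − 4)/5 = 8/5.
x(2) = (−3·(8/5) − 4)/5 = −44/25.
x(3) = (−3·(−44/25) − 4)/5 = 32/125.
x(4) = (−3·(32/125) − 4)/5 = −596/625.

−596/625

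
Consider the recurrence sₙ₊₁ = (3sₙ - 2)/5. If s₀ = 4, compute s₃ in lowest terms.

2/25

s₁ = (3·4 - 2)/5 = 2.
s₂ = (3·2 - 2)/5 = 4/5.
s₃ = (3·(4/5) - 2)/5 = 2/25.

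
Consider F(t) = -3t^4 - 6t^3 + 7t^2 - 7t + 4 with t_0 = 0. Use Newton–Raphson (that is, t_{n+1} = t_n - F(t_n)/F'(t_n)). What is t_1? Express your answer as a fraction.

F'(t) = -12t^3 - 18t^2 + 14t - 7.
F(0) = 4, F'(0) = -7, so t_1 = 0 - 4/(-7) = 4/7.

4/7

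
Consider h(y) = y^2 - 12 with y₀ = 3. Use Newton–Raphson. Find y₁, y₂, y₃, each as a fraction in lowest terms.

y₁ = 7/2, y₂ = 97/28, y₃ = 18817/5432

h'(y) = 2y.
h(3) = -3, h'(3) = 6, so y₁ = 3 - (-3)/6 = 7/2.
h(7/2) = 1/4, h'(7/2) = 7, so y₂ = (7/2) - (1/4)/7 = 97/28.
h(97/28) = 1/784, h'(97/28) = 97/14, so y₃ = (97/28) - (1/784)/(97/14) = 18817/5432.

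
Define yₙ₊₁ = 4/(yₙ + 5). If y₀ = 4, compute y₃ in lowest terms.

y₁ = 4/(4 + 5) = 4/9.
y₂ = 4/(4/9 + 5) = 36/49.
y₃ = 4/(36/49 + 5) = 196/281.

196/281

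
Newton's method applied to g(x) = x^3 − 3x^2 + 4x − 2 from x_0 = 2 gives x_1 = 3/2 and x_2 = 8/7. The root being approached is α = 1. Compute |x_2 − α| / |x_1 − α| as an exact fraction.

2/7

x_1 − α = 3/2 − 1 = 1/2, so |x_1 − α| = 1/2.
x_2 − α = 8/7 − 1 = 1/7, so |x_2 − α| = 1/7.
Ratio = (1/7) / (1/2) = 2/7.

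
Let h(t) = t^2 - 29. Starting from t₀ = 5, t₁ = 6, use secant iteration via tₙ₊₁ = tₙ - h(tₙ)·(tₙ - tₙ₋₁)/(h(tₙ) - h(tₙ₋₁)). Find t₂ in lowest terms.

h(5) = -4, h(6) = 7. t₂ = 6 - 7·(6 - 5)/(7 - (-4)) = 59/11.

59/11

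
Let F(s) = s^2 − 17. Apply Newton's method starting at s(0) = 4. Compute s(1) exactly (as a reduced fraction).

33/8

F'(s) = 2s.
F(4) = −1, F'(4) = 8, so s(1) = 4 − (−1)/8 = 33/8.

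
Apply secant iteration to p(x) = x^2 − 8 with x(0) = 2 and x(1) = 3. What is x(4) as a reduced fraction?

577/204

p(2) = −4, p(3) = 1. x(2) = 3 − 1·(3 − 2)/(1 − (−4)) = 14/5.
p(3) = 1, p(14/5) = −4/25. x(3) = (14/5) − (−4/25)·((14/5) − 3)/((−4/25) − 1) = 82/29.
p(14/5) = −4/25, p(82/29) = −4/841. x(4) = (82/29) − (−4/841)·((82/29) − (14/5))/((−4/841) − (−4/25)) = 577/204.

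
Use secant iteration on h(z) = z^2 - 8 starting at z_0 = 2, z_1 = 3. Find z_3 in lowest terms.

h(2) = -4, h(3) = 1. z_2 = 3 - 1·(3 - 2)/(1 - (-4)) = 14/5.
h(3) = 1, h(14/5) = -4/25. z_3 = (14/5) - (-4/25)·((14/5) - 3)/((-4/25) - 1) = 82/29.

82/29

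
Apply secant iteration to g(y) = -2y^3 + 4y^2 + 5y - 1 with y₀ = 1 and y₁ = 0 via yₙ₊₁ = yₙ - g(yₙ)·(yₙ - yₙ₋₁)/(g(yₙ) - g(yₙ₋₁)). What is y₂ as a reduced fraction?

g(1) = 6, g(0) = -1. y₂ = 0 - (-1)·(0 - 1)/((-1) - 6) = 1/7.

1/7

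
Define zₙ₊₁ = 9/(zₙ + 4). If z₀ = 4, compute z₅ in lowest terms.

11817/7376

z₁ = 9/(4 + 4) = 9/8.
z₂ = 9/(9/8 + 4) = 72/41.
z₃ = 9/(72/41 + 4) = 369/236.
z₄ = 9/(369/236 + 4) = 2124/1313.
z₅ = 9/(2124/1313 + 4) = 11817/7376.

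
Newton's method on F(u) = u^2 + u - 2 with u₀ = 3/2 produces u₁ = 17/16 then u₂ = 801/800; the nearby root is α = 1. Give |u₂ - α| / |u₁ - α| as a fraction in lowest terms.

1/50

u₁ - α = 17/16 - 1 = 1/16, so |u₁ - α| = 1/16.
u₂ - α = 801/800 - 1 = 1/800, so |u₂ - α| = 1/800.
Ratio = (1/800) / (1/16) = 1/50.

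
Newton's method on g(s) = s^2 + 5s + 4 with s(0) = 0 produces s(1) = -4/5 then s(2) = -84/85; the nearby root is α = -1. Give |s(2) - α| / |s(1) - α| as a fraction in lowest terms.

s(1) - α = -4/5 - (-1) = -4/5 + 1 = 1/5, so |s(1) - α| = 1/5.
s(2) - α = -84/85 - (-1) = -84/85 + 1 = 1/85, so |s(2) - α| = 1/85.
Ratio = (1/85) / (1/5) = 1/17.

1/17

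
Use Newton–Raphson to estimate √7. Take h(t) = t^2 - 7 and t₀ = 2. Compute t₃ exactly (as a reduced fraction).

108497/41008

h'(t) = 2t.
h(2) = -3, h'(2) = 4, so t₁ = 2 - (-3)/4 = 11/4.
h(11/4) = 9/16, h'(11/4) = 11/2, so t₂ = (11/4) - (9/16)/(11/2) = 233/88.
h(233/88) = 81/7744, h'(233/88) = 233/44, so t₃ = (233/88) - (81/7744)/(233/44) = 108497/41008.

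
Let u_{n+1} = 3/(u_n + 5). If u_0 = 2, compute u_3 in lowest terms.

u_1 = 3/(2 + 5) = 3/7.
u_2 = 3/(3/7 + 5) = 21/38.
u_3 = 3/(21/38 + 5) = 114/211.

114/211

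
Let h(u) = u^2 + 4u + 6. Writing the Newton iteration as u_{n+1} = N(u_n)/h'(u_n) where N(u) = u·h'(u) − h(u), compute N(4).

10

h'(u) = 2u + 4.
N(u) = u·h'(u) − h(u) = u·(2u + 4) − (u^2 + 4u + 6) = u^2 − 6.
N(4) = 10.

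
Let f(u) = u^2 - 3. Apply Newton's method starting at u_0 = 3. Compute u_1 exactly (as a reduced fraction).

2

f'(u) = 2u.
f(3) = 6, f'(3) = 6, so u_1 = 3 - 6/6 = 2.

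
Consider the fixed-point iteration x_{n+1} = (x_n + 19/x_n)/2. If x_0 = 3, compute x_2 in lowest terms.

x_1 = (3 + 19/3)/2 = 14/3.
x_2 = (14/3 + 19/(14/3))/2 = 367/84.

367/84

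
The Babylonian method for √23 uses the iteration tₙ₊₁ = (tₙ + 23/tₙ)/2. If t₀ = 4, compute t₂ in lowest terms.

t₁ = (4 + 23/4)/2 = 39/8.
t₂ = (39/8 + 23/(39/8))/2 = 2993/624.

2993/624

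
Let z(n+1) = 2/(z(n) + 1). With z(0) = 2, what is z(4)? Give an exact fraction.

22/21

z(1) = 2/(2 + 1) = 2/3.
z(2) = 2/(2/3 + 1) = 6/5.
z(3) = 2/(6/5 + 1) = 10/11.
z(4) = 2/(10/11 + 1) = 22/21.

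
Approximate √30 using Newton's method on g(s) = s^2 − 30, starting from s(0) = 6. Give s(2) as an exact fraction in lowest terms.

g'(s) = 2s.
g(6) = 6, g'(6) = 12, so s(1) = 6 − 6/12 = 11/2.
g(11/2) = 1/4, g'(11/2) = 11, so s(2) = (11/2) − (1/4)/11 = 241/44.

241/44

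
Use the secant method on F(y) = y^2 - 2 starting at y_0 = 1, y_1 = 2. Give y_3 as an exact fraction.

7/5

F(1) = -1, F(2) = 2. y_2 = 2 - 2·(2 - 1)/(2 - (-1)) = 4/3.
F(2) = 2, F(4/3) = -2/9. y_3 = (4/3) - (-2/9)·((4/3) - 2)/((-2/9) - 2) = 7/5.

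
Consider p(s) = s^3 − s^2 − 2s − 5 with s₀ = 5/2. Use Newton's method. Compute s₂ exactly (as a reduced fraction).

p'(s) = 3s^2 − 2s − 2.
p(5/2) = −5/8, p'(5/2) = 47/4, so s₁ = (5/2) − (−5/8)/(47/4) = 120/47.
p(120/47) = 1925/103823, p'(120/47) = 27502/2209, so s₂ = (120/47) − (1925/103823)/(27502/2209) = 3298315/1292594.

3298315/1292594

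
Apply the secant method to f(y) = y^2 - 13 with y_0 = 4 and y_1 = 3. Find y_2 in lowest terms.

f(4) = 3, f(3) = -4. y_2 = 3 - (-4)·(3 - 4)/((-4) - 3) = 25/7.

25/7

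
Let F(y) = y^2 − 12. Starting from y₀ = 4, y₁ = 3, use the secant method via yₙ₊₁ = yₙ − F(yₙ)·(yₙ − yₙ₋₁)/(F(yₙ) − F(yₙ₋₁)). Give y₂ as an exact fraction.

F(4) = 4, F(3) = −3. y₂ = 3 − (−3)·(3 − 4)/((−3) − 4) = 24/7.

24/7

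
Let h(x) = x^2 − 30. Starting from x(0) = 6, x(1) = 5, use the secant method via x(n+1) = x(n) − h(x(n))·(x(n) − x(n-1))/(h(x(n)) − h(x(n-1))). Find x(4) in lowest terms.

h(6) = 6, h(5) = −5. x(2) = 5 − (−5)·(5 − 6)/((−5) − 6) = 60/11.
h(5) = −5, h(60/11) = −30/121. x(3) = (60/11) − (−30/121)·((60/11) − 5)/((−30/121) − (−5)) = 126/23.
h(60/11) = −30/121, h(126/23) = 6/529. x(4) = (126/23) − (6/529)·((126/23) − (60/11))/((6/529) − (−30/121)) = 2525/461.

2525/461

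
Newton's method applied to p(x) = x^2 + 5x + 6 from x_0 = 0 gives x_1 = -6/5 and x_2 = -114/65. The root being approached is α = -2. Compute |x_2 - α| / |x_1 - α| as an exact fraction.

4/13

x_1 - α = -6/5 - (-2) = -6/5 + 2 = 4/5, so |x_1 - α| = 4/5.
x_2 - α = -114/65 - (-2) = -114/65 + 2 = 16/65, so |x_2 - α| = 16/65.
Ratio = (16/65) / (4/5) = 4/13.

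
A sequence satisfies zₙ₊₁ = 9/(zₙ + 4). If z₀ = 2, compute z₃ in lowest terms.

99/62

z₁ = 9/(2 + 4) = 3/2.
z₂ = 9/(3/2 + 4) = 18/11.
z₃ = 9/(18/11 + 4) = 99/62.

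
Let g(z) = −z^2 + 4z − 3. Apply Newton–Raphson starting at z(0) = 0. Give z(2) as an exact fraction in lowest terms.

g'(z) = −2z + 4.
g(0) = −3, g'(0) = 4, so z(1) = 0 − (−3)/4 = 3/4.
g(3/4) = −9/16, g'(3/4) = 5/2, so z(2) = (3/4) − (−9/16)/(5/2) = 39/40.

39/40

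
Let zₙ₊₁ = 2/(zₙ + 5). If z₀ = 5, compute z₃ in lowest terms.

13/35

z₁ = 2/(5 + 5) = 1/5.
z₂ = 2/(1/5 + 5) = 5/13.
z₃ = 2/(5/13 + 5) = 13/35.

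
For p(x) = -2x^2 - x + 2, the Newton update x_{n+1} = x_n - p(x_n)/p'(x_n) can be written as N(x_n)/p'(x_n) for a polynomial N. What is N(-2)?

p'(x) = -4x - 1.
N(x) = x·p'(x) - p(x) = x·(-4x - 1) - (-2x^2 - x + 2) = -2x^2 - 2.
N(-2) = -10.

-10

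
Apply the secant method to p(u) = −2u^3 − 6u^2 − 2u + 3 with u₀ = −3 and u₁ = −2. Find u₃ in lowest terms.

−312/131

p(−3) = 9, p(−2) = −1. u₂ = (−2) − (−1)·((−2) − (−3))/((−1) − 9) = −21/10.
p(−2) = −1, p(−21/10) = −369/500. u₃ = (−21/10) − (−369/500)·((−21/10) − (−2))/((−369/500) − (−1)) = −312/131.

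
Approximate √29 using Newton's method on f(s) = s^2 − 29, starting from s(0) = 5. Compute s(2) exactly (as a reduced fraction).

727/135

f'(s) = 2s.
f(5) = −4, f'(5) = 10, so s(1) = 5 − (−4)/10 = 27/5.
f(27/5) = 4/25, f'(27/5) = 54/5, so s(2) = (27/5) − (4/25)/(54/5) = 727/135.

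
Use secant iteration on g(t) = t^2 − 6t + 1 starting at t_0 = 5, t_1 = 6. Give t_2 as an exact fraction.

g(5) = −4, g(6) = 1. t_2 = 6 − 1·(6 − 5)/(1 − (−4)) = 29/5.

29/5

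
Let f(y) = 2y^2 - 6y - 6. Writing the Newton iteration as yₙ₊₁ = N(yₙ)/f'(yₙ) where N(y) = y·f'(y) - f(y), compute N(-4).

f'(y) = 4y - 6.
N(y) = y·f'(y) - f(y) = y·(4y - 6) - (2y^2 - 6y - 6) = 2y^2 + 6.
N(-4) = 38.

38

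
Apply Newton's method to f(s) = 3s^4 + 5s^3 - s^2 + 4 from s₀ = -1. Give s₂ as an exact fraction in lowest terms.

f'(s) = 12s^3 + 15s^2 - 2s.
f(-1) = 1, f'(-1) = 5, so s₁ = (-1) - 1/5 = -6/5.
f(-6/5) = 88/625, f'(-6/5) = 408/125, so s₂ = (-6/5) - (88/625)/(408/125) = -317/255.

-317/255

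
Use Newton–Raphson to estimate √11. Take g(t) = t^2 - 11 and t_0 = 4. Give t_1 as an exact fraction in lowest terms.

g'(t) = 2t.
g(4) = 5, g'(4) = 8, so t_1 = 4 - 5/8 = 27/8.

27/8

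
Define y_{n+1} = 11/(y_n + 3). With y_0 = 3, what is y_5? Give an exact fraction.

8558/4017

y_1 = 11/(3 + 3) = 11/6.
y_2 = 11/(11/6 + 3) = 66/29.
y_3 = 11/(66/29 + 3) = 319/153.
y_4 = 11/(319/153 + 3) = 1683/778.
y_5 = 11/(1683/778 + 3) = 8558/4017.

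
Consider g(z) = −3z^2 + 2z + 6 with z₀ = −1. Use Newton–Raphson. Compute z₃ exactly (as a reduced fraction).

g'(z) = −6z + 2.
g(−1) = 1, g'(−1) = 8, so z₁ = (−1) − 1/8 = −9/8.
g(−9/8) = −3/64, g'(−9/8) = 35/4, so z₂ = (−9/8) − (−3/64)/(35/4) = −627/560.
g(−627/560) = −27/313600, g'(−627/560) = 2441/280, so z₃ = (−627/560) − (−27/313600)/(2441/280) = −3060987/2733920.

−3060987/2733920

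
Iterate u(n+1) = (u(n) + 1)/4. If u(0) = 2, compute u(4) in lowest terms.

87/256

u(1) = (2 + 1)/4 = 3/4.
u(2) = ((3/4) + 1)/4 = 7/16.
u(3) = ((7/16) + 1)/4 = 23/64.
u(4) = ((23/64) + 1)/4 = 87/256.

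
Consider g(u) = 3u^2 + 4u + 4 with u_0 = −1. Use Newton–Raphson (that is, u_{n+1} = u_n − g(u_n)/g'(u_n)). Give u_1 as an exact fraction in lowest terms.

g'(u) = 6u + 4.
g(−1) = 3, g'(−1) = −2, so u_1 = (−1) − 3/(−2) = 1/2.

1/2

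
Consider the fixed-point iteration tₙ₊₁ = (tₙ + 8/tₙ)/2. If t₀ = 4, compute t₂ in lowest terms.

17/6

t₁ = (4 + 8/4)/2 = 3.
t₂ = (3 + 8/3)/2 = 17/6.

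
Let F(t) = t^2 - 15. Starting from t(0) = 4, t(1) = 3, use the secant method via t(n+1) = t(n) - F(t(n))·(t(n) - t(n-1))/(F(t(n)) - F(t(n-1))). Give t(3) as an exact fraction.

31/8

F(4) = 1, F(3) = -6. t(2) = 3 - (-6)·(3 - 4)/((-6) - 1) = 27/7.
F(3) = -6, F(27/7) = -6/49. t(3) = (27/7) - (-6/49)·((27/7) - 3)/((-6/49) - (-6)) = 31/8.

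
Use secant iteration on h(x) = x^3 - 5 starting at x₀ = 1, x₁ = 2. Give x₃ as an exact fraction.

h(1) = -4, h(2) = 3. x₂ = 2 - 3·(2 - 1)/(3 - (-4)) = 11/7.
h(2) = 3, h(11/7) = -384/343. x₃ = (11/7) - (-384/343)·((11/7) - 2)/((-384/343) - 3) = 265/157.

265/157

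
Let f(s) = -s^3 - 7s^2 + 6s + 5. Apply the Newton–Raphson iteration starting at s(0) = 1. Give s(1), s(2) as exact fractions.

f'(s) = -3s^2 - 14s + 6.
f(1) = 3, f'(1) = -11, so s(1) = 1 - 3/(-11) = 14/11.
f(14/11) = -1017/1331, f'(14/11) = -2018/121, so s(2) = (14/11) - (-1017/1331)/(-2018/121) = 27235/22198.

s(1) = 14/11, s(2) = 27235/22198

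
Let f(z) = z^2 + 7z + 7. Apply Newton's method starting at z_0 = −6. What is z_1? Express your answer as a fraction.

f'(z) = 2z + 7.
f(−6) = 1, f'(−6) = −5, so z_1 = (−6) − 1/(−5) = −29/5.

−29/5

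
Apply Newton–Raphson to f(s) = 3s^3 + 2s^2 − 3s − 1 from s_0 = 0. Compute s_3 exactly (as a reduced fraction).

f'(s) = 9s^2 + 4s − 3.
f(0) = −1, f'(0) = −3, so s_1 = 0 − (−1)/(−3) = −1/3.
f(−1/3) = 1/9, f'(−1/3) = −10/3, so s_2 = (−1/3) − (1/9)/(−10/3) = −3/10.
f(−3/10) = −1/1000, f'(−3/10) = −339/100, so s_3 = (−3/10) − (−1/1000)/(−339/100) = −509/1695.

−509/1695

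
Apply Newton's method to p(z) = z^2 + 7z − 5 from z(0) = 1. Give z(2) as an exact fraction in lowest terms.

49/75

p'(z) = 2z + 7.
p(1) = 3, p'(1) = 9, so z(1) = 1 − 3/9 = 2/3.
p(2/3) = 1/9, p'(2/3) = 25/3, so z(2) = (2/3) − (1/9)/(25/3) = 49/75.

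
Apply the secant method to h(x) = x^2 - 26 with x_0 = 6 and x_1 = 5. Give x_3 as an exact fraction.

h(6) = 10, h(5) = -1. x_2 = 5 - (-1)·(5 - 6)/((-1) - 10) = 56/11.
h(5) = -1, h(56/11) = -10/121. x_3 = (56/11) - (-10/121)·((56/11) - 5)/((-10/121) - (-1)) = 566/111.

566/111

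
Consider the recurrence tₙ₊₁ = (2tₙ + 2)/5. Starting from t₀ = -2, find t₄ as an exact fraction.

374/625

t₁ = (2·(-2) + 2)/5 = -2/5.
t₂ = (2·(-2/5) + 2)/5 = 6/25.
t₃ = (2·(6/25) + 2)/5 = 62/125.
t₄ = (2·(62/125) + 2)/5 = 374/625.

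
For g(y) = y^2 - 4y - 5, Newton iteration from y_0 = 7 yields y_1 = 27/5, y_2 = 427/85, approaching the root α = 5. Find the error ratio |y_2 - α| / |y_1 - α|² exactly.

5/34

y_1 - α = 27/5 - 5 = 2/5, so |y_1 - α| = 2/5.
y_2 - α = 427/85 - 5 = 2/85, so |y_2 - α| = 2/85.
|y_1 - α|² = 4/25.
Ratio = (2/85) / (4/25) = 5/34.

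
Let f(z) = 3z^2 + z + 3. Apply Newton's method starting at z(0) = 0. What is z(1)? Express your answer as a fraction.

−3

f'(z) = 6z + 1.
f(0) = 3, f'(0) = 1, so z(1) = 0 − 3/1 = −3.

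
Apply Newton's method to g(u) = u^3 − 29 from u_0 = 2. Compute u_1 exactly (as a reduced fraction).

g'(u) = 3u^2.
g(2) = −21, g'(2) = 12, so u_1 = 2 − (−21)/12 = 15/4.

15/4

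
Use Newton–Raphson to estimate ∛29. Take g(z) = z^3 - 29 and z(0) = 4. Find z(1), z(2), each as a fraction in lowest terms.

z(1) = 157/48, z(2) = 5473477/1774728

g'(z) = 3z^2.
g(4) = 35, g'(4) = 48, so z(1) = 4 - 35/48 = 157/48.
g(157/48) = 662725/110592, g'(157/48) = 24649/768, so z(2) = (157/48) - (662725/110592)/(24649/768) = 5473477/1774728.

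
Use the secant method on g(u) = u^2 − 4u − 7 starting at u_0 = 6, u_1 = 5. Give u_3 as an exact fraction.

117/22

g(6) = 5, g(5) = −2. u_2 = 5 − (−2)·(5 − 6)/((−2) − 5) = 37/7.
g(5) = −2, g(37/7) = −10/49. u_3 = (37/7) − (−10/49)·((37/7) − 5)/((−10/49) − (−2)) = 117/22.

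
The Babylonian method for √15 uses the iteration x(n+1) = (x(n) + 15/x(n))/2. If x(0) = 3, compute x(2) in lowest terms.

31/8

x(1) = (3 + 15/3)/2 = 4.
x(2) = (4 + 15/4)/2 = 31/8.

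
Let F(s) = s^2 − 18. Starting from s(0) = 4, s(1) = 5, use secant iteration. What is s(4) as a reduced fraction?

F(4) = −2, F(5) = 7. s(2) = 5 − 7·(5 − 4)/(7 − (−2)) = 38/9.
F(5) = 7, F(38/9) = −14/81. s(3) = (38/9) − (−14/81)·((38/9) − 5)/((−14/81) − 7) = 352/83.
F(38/9) = −14/81, F(352/83) = −98/6889. s(4) = (352/83) − (−98/6889)·((352/83) − (38/9))/((−98/6889) − (−14/81)) = 13411/3161.

13411/3161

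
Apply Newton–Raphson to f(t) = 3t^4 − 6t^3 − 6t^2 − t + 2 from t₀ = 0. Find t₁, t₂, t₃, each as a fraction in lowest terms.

f'(t) = 12t^3 − 18t^2 − 12t − 1.
f(0) = 2, f'(0) = −1, so t₁ = 0 − 2/(−1) = 2.
f(2) = −24, f'(2) = −1, so t₂ = 2 − (−24)/(−1) = −22.
f(−22) = 763776, f'(−22) = −136225, so t₃ = (−22) − 763776/(−136225) = −2233174/136225.

t₁ = 2, t₂ = −22, t₃ = −2233174/136225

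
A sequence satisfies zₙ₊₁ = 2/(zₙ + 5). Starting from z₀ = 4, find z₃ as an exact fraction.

z₁ = 2/(4 + 5) = 2/9.
z₂ = 2/(2/9 + 5) = 18/47.
z₃ = 2/(18/47 + 5) = 94/253.

94/253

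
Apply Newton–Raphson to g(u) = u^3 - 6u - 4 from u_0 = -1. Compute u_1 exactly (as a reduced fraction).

-2/3

g'(u) = 3u^2 - 6.
g(-1) = 1, g'(-1) = -3, so u_1 = (-1) - 1/(-3) = -2/3.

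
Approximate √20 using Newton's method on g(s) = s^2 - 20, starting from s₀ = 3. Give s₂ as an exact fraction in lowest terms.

g'(s) = 2s.
g(3) = -11, g'(3) = 6, so s₁ = 3 - (-11)/6 = 29/6.
g(29/6) = 121/36, g'(29/6) = 29/3, so s₂ = (29/6) - (121/36)/(29/3) = 1561/348.

1561/348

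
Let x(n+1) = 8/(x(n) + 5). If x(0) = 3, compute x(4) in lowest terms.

x(1) = 8/(3 + 5) = 1.
x(2) = 8/(1 + 5) = 4/3.
x(3) = 8/(4/3 + 5) = 24/19.
x(4) = 8/(24/19 + 5) = 152/119.

152/119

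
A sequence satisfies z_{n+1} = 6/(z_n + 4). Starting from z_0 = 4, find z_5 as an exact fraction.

771/664

z_1 = 6/(4 + 4) = 3/4.
z_2 = 6/(3/4 + 4) = 24/19.
z_3 = 6/(24/19 + 4) = 57/50.
z_4 = 6/(57/50 + 4) = 300/257.
z_5 = 6/(300/257 + 4) = 771/664.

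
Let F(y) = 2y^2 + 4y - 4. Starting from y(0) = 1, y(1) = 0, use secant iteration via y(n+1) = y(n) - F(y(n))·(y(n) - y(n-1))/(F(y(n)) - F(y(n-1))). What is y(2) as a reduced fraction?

2/3

F(1) = 2, F(0) = -4. y(2) = 0 - (-4)·(0 - 1)/((-4) - 2) = 2/3.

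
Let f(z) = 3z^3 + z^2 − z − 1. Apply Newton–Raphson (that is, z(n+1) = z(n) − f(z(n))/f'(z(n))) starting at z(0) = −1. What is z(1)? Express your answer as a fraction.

f'(z) = 9z^2 + 2z − 1.
f(−1) = −2, f'(−1) = 6, so z(1) = (−1) − (−2)/6 = −2/3.

−2/3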